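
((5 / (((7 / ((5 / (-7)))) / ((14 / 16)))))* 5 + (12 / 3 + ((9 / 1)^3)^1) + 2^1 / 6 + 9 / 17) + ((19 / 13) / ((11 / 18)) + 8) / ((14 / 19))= 304563527 / 408408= 745.73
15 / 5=3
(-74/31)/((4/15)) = -555/62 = -8.95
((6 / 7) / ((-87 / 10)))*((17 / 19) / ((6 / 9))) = -510 / 3857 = -0.13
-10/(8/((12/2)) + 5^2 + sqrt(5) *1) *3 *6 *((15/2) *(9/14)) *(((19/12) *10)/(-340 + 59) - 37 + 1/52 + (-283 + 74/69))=22048377922575/2082326896 - 837280174275 *sqrt(5)/2082326896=9689.24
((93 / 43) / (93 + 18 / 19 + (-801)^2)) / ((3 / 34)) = 10013 / 262132386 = 0.00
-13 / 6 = -2.17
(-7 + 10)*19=57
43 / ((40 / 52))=559 / 10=55.90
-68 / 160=-17 / 40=-0.42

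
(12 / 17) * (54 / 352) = 81 / 748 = 0.11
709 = 709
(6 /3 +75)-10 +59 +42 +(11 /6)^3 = 174.16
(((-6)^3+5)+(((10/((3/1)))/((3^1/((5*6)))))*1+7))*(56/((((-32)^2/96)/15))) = -13440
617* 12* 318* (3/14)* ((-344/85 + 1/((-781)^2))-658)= -121225683664821132/362926795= -334022412.60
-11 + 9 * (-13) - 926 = -1054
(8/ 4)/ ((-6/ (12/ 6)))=-2/ 3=-0.67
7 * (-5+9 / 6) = -49 / 2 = -24.50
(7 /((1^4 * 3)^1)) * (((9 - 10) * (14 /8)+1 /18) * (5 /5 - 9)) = 854 /27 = 31.63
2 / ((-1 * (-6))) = 1 / 3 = 0.33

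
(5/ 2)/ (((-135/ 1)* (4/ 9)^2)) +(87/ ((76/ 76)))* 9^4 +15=18266301/ 32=570821.91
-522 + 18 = -504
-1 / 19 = -0.05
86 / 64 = 43 / 32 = 1.34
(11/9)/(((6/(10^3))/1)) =203.70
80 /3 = 26.67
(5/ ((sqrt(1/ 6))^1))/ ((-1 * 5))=-sqrt(6)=-2.45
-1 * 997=-997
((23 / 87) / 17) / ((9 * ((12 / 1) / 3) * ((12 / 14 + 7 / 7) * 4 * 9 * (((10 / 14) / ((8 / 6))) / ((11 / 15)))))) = 12397 / 1401648300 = 0.00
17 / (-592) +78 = 46159 / 592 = 77.97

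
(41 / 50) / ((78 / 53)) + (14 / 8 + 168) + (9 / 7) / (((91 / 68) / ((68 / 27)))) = 16504051 / 95550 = 172.73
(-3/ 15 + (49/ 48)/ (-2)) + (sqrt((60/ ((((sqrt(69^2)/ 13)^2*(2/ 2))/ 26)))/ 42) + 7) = 26*sqrt(455)/ 483 + 3019/ 480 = 7.44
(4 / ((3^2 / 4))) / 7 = 16 / 63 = 0.25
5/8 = 0.62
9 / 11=0.82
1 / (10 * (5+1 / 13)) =13 / 660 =0.02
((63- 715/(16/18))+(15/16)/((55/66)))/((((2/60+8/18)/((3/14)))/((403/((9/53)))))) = -135522855/172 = -787923.58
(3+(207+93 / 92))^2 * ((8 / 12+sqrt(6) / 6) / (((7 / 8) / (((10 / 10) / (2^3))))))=125621523 * sqrt(6) / 118496+125621523 / 29624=6837.32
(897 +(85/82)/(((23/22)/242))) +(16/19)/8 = 20372565/17917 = 1137.05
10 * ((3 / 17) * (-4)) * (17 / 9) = -40 / 3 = -13.33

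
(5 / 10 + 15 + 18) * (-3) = -100.50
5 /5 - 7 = -6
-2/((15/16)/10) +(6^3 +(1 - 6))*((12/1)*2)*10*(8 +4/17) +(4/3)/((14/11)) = 49624786/119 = 417015.01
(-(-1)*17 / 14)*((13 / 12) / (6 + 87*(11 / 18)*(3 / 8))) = 442 / 8715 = 0.05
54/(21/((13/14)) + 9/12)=104/45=2.31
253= 253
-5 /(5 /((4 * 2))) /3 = -8 /3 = -2.67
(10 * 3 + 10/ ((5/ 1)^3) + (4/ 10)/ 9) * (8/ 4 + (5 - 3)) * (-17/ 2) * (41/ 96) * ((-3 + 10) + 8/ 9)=-167711443/ 48600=-3450.85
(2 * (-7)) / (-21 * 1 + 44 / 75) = 0.69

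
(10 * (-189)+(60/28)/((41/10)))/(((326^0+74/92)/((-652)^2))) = -10604168267520/23821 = -445160499.87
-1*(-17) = 17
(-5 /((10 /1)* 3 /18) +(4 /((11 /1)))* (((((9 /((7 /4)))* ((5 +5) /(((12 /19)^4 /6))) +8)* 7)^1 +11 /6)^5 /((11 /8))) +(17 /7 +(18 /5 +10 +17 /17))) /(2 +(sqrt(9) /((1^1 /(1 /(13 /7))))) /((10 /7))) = 224676954528998065491070165609 /5648039936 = 39779632770818649093.04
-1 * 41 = -41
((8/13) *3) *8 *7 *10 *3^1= 40320/13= 3101.54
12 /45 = 4 /15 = 0.27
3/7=0.43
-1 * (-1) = 1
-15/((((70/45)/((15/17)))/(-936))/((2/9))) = 210600/119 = 1769.75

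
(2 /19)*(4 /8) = 1 /19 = 0.05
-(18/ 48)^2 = -9/ 64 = -0.14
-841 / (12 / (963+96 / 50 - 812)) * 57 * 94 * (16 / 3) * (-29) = 666100466168 / 75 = 8881339548.91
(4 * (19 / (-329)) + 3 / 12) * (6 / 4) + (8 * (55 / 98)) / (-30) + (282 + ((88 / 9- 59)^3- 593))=-1605930066395 / 13431096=-119568.06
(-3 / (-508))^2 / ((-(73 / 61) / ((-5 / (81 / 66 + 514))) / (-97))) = -585783 / 21353634712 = -0.00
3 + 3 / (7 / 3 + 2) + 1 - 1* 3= 22 / 13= 1.69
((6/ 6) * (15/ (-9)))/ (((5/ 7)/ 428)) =-998.67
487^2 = 237169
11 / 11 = 1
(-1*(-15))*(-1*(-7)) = 105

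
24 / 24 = 1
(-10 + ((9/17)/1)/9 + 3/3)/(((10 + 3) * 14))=-76/1547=-0.05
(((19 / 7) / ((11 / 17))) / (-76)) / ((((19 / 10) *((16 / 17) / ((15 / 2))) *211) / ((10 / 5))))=-21675 / 9878176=-0.00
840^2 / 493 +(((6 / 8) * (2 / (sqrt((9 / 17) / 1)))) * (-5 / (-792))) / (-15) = 705600 / 493 -sqrt(17) / 4752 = 1431.24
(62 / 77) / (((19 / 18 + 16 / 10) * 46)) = 2790 / 423269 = 0.01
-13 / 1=-13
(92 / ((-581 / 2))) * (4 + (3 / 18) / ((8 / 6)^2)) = -3013 / 2324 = -1.30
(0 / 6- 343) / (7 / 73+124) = -25039 / 9059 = -2.76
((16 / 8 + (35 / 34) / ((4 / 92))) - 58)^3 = -1327373299 / 39304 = -33771.96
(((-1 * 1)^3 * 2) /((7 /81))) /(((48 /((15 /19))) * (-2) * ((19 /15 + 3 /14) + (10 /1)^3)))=6075 /31967272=0.00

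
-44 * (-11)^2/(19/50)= -266200/19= -14010.53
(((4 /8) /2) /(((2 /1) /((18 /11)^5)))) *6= 1417176 /161051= 8.80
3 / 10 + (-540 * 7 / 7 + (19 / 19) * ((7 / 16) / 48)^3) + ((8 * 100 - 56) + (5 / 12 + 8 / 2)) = 208.72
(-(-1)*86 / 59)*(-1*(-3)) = 258 / 59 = 4.37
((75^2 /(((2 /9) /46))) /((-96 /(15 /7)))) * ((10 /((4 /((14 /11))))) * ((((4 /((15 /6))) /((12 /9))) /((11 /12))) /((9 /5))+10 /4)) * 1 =-2066765625 /7744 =-266886.06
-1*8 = -8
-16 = -16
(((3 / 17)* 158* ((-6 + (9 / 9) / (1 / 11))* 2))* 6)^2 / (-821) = -808833600 / 237269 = -3408.93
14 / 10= 7 / 5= 1.40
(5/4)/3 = 5/12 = 0.42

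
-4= -4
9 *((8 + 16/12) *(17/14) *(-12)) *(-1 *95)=116280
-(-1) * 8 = 8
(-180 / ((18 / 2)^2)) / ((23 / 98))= -1960 / 207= -9.47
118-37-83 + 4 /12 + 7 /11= -34 /33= -1.03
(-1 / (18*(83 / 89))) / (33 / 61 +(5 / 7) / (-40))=-152012 / 1334889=-0.11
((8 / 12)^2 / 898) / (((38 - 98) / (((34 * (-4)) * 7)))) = 476 / 60615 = 0.01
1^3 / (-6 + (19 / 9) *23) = 9 / 383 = 0.02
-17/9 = -1.89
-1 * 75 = -75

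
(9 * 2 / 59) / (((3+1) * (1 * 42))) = 3 / 1652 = 0.00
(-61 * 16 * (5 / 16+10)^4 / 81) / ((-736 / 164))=22885713125 / 753664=30365.94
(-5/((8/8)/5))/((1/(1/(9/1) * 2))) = -50/9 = -5.56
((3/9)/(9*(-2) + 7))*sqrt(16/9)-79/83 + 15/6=24779/16434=1.51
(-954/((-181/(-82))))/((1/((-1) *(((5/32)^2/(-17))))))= -488925/787712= -0.62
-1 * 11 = -11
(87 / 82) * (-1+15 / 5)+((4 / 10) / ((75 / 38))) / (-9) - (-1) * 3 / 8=2739197 / 1107000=2.47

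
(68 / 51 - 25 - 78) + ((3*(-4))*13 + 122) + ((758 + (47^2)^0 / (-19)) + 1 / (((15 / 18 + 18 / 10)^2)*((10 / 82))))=221788930 / 355737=623.46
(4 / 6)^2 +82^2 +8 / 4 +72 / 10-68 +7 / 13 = 3899717 / 585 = 6666.18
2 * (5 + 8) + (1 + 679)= 706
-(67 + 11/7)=-480/7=-68.57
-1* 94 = -94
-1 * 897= -897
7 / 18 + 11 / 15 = 101 / 90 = 1.12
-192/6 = -32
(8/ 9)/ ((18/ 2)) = 8/ 81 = 0.10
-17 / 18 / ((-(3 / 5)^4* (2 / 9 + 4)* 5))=2125 / 6156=0.35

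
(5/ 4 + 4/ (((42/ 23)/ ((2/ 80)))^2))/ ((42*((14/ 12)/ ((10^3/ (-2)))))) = -4412645/ 345744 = -12.76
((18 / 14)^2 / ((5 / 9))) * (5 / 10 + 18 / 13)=729 / 130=5.61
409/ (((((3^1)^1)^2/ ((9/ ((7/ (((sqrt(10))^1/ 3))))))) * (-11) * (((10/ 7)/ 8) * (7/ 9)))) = -4908 * sqrt(10)/ 385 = -40.31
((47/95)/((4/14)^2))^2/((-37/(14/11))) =-37126663/29385400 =-1.26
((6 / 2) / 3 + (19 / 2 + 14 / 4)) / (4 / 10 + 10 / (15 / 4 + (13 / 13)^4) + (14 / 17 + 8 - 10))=10.54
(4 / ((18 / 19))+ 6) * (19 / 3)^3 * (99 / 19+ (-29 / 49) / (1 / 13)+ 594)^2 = 530120667021392 / 583443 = 908607468.12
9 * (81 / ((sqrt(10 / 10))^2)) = 729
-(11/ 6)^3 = -1331/ 216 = -6.16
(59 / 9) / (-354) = -1 / 54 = -0.02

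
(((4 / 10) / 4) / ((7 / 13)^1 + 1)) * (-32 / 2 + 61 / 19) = -3159 / 3800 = -0.83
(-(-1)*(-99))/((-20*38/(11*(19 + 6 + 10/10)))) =14157/380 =37.26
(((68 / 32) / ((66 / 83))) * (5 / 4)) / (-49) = -7055 / 103488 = -0.07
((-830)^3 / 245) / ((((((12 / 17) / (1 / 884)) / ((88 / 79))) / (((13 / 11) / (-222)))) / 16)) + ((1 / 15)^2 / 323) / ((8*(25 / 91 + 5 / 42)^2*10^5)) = 34148663464910674565083 / 96231410470125000000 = 354.86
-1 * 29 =-29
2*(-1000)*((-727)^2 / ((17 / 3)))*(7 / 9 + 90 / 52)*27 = -2792218707000 / 221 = -12634473787.33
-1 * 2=-2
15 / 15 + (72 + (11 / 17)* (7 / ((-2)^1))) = 2405 / 34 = 70.74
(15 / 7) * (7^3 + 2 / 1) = 5175 / 7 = 739.29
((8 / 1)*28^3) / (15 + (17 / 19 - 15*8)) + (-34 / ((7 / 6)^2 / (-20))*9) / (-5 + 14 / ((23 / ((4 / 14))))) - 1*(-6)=-4684503514 / 1793057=-2612.58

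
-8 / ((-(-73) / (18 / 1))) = -144 / 73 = -1.97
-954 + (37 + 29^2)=-76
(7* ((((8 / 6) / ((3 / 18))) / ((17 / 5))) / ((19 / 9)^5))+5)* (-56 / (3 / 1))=-12712119560 / 126281049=-100.67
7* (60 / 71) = 420 / 71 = 5.92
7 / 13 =0.54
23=23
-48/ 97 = -0.49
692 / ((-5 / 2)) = -1384 / 5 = -276.80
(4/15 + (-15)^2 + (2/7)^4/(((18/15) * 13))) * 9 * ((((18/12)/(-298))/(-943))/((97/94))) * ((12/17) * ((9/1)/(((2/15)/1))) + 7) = 41445807836409/72319285901590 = 0.57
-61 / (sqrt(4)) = -30.50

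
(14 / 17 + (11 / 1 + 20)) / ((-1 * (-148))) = 541 / 2516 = 0.22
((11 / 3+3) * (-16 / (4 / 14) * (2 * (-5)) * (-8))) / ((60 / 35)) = -156800 / 9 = -17422.22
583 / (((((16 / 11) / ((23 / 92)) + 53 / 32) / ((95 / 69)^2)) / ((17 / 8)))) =3935658100 / 12526191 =314.19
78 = 78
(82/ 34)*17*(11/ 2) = 451/ 2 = 225.50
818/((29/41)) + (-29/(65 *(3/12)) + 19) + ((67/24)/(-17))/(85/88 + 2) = 1015453334/865215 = 1173.64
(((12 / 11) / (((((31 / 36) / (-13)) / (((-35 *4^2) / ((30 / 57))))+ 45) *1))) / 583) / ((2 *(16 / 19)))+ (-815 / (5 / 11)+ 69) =-247741687122544 / 143701676723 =-1724.00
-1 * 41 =-41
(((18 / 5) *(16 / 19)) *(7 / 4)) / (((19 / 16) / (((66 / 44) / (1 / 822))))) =9942912 / 1805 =5508.54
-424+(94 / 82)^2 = -710535 / 1681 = -422.69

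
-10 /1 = -10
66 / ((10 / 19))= 627 / 5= 125.40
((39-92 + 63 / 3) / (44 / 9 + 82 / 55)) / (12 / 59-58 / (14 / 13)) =3270960 / 34989061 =0.09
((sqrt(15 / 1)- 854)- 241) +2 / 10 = -5474 / 5 +sqrt(15) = -1090.93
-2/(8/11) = -11/4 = -2.75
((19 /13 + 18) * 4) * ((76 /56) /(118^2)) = 4807 /633542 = 0.01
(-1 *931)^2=866761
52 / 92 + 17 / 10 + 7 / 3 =4.60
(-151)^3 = -3442951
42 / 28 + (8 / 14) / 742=7795 / 5194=1.50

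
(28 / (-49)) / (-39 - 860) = 0.00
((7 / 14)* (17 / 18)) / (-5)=-17 / 180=-0.09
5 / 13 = 0.38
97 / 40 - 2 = 17 / 40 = 0.42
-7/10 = -0.70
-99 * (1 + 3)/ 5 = -396/ 5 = -79.20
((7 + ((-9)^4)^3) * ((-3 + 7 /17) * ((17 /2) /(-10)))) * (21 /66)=988503377708 /5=197700675541.60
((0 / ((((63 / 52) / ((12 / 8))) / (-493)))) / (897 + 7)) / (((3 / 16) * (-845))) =0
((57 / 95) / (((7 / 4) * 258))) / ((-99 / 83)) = -166 / 148995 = -0.00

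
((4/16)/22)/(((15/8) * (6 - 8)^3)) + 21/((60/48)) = 4435/264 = 16.80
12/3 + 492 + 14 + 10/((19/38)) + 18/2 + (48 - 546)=41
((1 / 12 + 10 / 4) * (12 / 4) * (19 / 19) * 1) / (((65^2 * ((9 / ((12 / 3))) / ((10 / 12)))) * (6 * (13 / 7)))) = 217 / 3559140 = 0.00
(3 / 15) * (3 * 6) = 18 / 5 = 3.60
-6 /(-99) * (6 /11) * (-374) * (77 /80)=-119 /10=-11.90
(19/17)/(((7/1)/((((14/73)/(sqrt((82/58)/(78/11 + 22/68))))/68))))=19*sqrt(1233114278)/647002796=0.00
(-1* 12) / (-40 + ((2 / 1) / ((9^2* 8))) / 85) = 330480 / 1101599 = 0.30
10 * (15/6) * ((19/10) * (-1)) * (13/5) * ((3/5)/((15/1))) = -247/50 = -4.94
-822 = -822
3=3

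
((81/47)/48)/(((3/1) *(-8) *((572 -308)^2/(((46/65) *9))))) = -207/1514106880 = -0.00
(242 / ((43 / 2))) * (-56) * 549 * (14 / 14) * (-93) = 1383848928 / 43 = 32182533.21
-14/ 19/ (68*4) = -7/ 2584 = -0.00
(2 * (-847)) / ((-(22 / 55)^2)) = 21175 / 2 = 10587.50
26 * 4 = 104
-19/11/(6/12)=-38/11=-3.45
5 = 5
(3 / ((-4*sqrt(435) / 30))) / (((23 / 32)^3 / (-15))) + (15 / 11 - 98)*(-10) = 737280*sqrt(435) / 352843 + 10630 / 11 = 1009.94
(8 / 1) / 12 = 2 / 3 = 0.67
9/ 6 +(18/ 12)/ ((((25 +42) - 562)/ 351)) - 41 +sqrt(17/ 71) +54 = sqrt(1207)/ 71 +739/ 55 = 13.93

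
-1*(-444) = 444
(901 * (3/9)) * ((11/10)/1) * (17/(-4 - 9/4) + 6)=406351/375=1083.60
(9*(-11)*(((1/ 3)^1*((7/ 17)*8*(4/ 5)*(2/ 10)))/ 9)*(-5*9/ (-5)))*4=-29568/ 425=-69.57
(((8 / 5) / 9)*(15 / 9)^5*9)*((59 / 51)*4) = 1180000 / 12393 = 95.22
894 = 894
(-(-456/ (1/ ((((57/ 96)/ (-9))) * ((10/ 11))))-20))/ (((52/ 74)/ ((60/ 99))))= -89725/ 14157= -6.34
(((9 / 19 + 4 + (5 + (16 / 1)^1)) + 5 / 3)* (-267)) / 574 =-19669 / 1558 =-12.62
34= 34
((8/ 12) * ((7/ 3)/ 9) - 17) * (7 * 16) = -152656/ 81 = -1884.64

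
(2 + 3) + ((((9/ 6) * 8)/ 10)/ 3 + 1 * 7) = 62/ 5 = 12.40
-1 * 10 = -10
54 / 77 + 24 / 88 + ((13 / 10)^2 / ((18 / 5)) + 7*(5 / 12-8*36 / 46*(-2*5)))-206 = 150860089 / 637560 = 236.62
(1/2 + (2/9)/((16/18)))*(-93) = -279/4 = -69.75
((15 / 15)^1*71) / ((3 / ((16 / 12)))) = 284 / 9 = 31.56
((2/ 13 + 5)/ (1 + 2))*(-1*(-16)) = 1072/ 39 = 27.49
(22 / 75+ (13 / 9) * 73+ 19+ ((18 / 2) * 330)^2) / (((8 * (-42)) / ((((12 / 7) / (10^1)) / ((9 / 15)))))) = -141766469 / 18900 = -7500.87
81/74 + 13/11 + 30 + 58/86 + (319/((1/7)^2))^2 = 8551975444667/35002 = 244328193.95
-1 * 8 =-8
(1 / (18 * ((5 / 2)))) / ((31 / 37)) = 37 / 1395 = 0.03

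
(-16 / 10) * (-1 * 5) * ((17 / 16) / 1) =17 / 2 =8.50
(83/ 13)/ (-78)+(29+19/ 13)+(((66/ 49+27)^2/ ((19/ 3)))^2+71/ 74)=629659629756386522/ 39039226607199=16128.90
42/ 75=0.56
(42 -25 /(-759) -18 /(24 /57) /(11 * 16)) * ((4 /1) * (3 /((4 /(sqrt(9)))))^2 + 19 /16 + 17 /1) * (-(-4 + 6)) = -416148565 /129536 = -3212.61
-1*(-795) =795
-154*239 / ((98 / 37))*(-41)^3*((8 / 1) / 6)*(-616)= -2359861656416 / 3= -786620552138.67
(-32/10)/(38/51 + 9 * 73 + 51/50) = -8160/1679851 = -0.00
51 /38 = 1.34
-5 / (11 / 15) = -75 / 11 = -6.82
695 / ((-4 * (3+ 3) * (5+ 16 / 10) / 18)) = -3475 / 44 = -78.98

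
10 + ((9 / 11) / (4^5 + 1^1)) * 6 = 112804 / 11275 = 10.00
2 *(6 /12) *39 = 39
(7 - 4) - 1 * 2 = 1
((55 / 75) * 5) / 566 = 11 / 1698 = 0.01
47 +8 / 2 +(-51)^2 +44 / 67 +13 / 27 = 4799527 / 1809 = 2653.14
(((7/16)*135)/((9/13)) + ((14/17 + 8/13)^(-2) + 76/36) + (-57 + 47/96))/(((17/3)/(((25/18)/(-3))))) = -634981375/247551552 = -2.57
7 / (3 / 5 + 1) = 35 / 8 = 4.38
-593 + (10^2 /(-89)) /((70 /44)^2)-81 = -2941250 /4361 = -674.44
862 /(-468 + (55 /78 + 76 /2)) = -67236 /33485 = -2.01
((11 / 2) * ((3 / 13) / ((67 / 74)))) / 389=1221 / 338819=0.00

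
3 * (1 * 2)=6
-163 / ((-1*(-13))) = -163 / 13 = -12.54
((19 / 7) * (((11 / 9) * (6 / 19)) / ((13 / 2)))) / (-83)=-44 / 22659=-0.00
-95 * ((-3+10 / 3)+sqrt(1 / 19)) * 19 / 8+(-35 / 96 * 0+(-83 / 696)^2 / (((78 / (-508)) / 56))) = -189855227 / 2361528-95 * sqrt(19) / 8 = -132.16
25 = 25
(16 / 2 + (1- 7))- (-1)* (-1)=1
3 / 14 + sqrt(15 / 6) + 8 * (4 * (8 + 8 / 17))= sqrt(10) / 2 + 64563 / 238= 272.85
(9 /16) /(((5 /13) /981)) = 1434.71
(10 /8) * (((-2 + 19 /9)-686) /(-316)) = 30865 /11376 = 2.71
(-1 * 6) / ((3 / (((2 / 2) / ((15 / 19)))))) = -38 / 15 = -2.53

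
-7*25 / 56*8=-25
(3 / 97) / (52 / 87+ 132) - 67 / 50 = -37479707 / 27974800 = -1.34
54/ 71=0.76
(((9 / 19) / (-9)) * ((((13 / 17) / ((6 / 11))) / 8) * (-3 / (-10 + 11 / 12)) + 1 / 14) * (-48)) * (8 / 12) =53672 / 246449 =0.22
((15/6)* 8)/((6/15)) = 50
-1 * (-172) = 172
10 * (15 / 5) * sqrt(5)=30 * sqrt(5)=67.08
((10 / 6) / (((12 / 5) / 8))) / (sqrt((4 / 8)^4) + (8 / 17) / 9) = 680 / 37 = 18.38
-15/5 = -3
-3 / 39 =-1 / 13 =-0.08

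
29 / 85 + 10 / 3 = 937 / 255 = 3.67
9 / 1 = 9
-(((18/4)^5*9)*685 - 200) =-364030685/32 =-11375958.91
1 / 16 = 0.06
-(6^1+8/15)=-98/15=-6.53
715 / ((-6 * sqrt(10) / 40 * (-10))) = 143 * sqrt(10) / 3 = 150.74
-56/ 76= -14/ 19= -0.74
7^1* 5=35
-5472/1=-5472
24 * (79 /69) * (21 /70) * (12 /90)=632 /575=1.10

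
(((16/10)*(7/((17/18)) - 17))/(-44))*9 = 2934/935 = 3.14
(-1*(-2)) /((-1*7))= -2 /7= -0.29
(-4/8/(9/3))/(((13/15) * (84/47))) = -0.11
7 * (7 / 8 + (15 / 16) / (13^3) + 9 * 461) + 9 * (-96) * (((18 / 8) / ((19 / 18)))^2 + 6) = 253028848667 / 12689872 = 19939.43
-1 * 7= -7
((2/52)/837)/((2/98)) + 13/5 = 283151/108810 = 2.60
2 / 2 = 1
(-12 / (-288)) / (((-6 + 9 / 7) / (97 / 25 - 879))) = 76573 / 9900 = 7.73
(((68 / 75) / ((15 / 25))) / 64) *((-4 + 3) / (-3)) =17 / 2160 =0.01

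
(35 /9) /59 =35 /531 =0.07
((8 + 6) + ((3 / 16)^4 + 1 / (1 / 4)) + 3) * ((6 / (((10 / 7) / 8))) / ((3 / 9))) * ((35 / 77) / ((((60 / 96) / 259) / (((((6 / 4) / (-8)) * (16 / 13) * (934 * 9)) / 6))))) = -94389674554287 / 732160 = -128919463.72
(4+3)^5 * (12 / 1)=201684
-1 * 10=-10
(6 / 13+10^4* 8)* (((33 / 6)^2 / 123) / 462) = 42.59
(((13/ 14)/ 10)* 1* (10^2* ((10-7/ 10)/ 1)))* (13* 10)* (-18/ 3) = -471510/ 7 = -67358.57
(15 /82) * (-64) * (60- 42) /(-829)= 8640 /33989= 0.25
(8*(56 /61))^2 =53.94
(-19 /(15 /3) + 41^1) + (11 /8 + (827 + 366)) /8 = 59679 /320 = 186.50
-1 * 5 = -5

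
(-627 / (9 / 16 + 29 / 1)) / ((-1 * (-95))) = -48 / 215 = -0.22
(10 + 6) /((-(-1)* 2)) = 8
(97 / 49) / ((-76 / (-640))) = 15520 / 931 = 16.67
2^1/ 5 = 2/ 5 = 0.40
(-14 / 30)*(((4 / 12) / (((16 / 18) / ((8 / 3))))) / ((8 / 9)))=-21 / 40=-0.52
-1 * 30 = -30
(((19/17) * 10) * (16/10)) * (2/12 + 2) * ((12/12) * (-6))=-3952/17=-232.47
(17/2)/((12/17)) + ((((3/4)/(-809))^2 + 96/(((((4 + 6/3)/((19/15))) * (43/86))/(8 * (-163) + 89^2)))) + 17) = 42133618891361/157075440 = 268238.11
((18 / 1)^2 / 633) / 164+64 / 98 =0.66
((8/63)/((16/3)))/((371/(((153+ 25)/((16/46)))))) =2047/62328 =0.03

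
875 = 875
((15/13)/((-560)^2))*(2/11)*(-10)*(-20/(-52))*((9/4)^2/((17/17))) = -1215/93277184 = -0.00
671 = 671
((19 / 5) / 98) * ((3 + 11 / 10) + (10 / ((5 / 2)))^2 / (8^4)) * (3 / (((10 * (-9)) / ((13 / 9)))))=-432497 / 56448000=-0.01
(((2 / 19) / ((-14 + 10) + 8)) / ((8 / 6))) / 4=3 / 608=0.00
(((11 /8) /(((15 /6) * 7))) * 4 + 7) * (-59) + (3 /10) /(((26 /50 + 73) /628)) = -13798151 /32165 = -428.98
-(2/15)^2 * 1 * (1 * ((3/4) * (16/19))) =-16/1425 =-0.01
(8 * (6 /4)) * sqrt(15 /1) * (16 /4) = 48 * sqrt(15) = 185.90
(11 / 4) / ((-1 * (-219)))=11 / 876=0.01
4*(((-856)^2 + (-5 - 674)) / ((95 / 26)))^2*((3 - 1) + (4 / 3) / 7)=351712504504.18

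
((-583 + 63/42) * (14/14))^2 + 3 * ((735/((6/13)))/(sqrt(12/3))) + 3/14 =4767437/14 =340531.21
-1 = -1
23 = 23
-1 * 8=-8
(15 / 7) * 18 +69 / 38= 10743 / 266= 40.39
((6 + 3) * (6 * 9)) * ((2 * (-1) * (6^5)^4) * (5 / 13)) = -17768930018706063360 / 13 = -1366840770669697181.54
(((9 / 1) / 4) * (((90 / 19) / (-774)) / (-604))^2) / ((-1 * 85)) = -45 / 16558725357632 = -0.00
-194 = -194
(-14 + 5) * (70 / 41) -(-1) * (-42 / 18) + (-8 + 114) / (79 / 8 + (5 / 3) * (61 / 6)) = -3265051 / 237513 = -13.75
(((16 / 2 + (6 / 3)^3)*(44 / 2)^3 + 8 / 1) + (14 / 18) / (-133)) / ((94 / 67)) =1951997765 / 16074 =121438.21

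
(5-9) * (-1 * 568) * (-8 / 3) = -18176 / 3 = -6058.67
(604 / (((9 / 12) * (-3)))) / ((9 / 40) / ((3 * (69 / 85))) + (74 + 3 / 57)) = -8446336 / 2332899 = -3.62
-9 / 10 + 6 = 51 / 10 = 5.10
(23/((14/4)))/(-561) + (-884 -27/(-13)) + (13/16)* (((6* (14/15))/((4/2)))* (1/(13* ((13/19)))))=-1800423829/2042040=-881.68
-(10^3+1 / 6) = -6001 / 6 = -1000.17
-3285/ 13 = -252.69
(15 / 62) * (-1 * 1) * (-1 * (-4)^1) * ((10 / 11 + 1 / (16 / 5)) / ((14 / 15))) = -48375 / 38192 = -1.27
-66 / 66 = -1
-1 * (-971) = 971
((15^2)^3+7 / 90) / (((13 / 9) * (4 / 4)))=1025156257 / 130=7885817.36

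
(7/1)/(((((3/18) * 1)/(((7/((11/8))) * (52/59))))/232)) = 28374528/649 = 43720.38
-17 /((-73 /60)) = 1020 /73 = 13.97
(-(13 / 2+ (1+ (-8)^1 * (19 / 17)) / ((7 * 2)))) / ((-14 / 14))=5.93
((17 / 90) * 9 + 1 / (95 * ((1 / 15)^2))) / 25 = 773 / 4750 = 0.16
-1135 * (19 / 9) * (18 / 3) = -43130 / 3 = -14376.67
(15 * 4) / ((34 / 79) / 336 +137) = 796320 / 1818281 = 0.44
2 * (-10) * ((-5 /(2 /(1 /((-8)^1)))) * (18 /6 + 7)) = -125 /2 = -62.50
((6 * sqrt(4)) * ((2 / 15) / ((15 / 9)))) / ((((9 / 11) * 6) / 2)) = 88 / 225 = 0.39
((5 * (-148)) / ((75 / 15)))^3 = -3241792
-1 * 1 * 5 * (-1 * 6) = 30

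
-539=-539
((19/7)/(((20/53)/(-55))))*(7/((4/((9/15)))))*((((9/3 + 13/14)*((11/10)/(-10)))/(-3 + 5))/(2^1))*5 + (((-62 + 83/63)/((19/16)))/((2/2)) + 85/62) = 16591002371/94993920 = 174.65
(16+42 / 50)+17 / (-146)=16.72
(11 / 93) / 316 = 11 / 29388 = 0.00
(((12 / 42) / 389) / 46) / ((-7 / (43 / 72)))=-43 / 31565016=-0.00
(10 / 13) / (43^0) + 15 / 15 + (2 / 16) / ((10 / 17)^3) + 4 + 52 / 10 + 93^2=8660.58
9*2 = 18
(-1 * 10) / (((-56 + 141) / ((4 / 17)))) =-0.03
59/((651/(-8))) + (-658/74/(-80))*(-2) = -912739/963480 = -0.95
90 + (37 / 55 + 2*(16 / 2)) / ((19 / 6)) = 99552 / 1045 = 95.27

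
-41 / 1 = -41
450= 450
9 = 9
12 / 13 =0.92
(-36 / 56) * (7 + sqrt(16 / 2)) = -9 / 2 -9 * sqrt(2) / 7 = -6.32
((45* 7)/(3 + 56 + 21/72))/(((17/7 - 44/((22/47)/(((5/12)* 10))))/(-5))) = 396900/5815801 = 0.07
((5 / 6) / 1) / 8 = 0.10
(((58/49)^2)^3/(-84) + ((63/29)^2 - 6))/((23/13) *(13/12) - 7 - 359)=1284209340929572/356002100719741903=0.00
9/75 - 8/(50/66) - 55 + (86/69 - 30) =-162484/1725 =-94.19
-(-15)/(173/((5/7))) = 75/1211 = 0.06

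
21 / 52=0.40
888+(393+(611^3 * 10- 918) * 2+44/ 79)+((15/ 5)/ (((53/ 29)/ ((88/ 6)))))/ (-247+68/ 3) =12854985725109339/ 2817851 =4561982065.45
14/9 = 1.56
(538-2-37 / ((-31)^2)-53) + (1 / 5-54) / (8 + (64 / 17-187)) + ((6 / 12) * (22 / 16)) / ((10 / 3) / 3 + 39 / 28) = 483.54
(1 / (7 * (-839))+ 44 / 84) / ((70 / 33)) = 7249 / 29365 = 0.25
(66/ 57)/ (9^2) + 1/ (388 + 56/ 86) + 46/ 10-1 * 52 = -6093415811/ 128598840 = -47.38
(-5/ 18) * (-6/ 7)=0.24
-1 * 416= -416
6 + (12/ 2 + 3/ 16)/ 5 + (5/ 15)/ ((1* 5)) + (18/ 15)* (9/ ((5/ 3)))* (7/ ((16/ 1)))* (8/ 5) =71041/ 6000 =11.84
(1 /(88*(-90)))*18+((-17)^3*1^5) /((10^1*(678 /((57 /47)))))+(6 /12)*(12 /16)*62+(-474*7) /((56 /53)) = -1457197845 /467368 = -3117.88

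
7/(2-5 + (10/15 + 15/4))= 84/17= 4.94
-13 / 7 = -1.86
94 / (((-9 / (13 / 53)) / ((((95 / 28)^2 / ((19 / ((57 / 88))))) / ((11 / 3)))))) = -5514275 / 20111168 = -0.27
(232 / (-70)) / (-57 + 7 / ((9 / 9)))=58 / 875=0.07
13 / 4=3.25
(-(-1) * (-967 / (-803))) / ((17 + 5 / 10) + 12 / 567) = 365526 / 5318269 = 0.07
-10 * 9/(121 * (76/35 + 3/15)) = -3150/10043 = -0.31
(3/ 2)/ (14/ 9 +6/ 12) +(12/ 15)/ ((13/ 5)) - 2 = -463/ 481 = -0.96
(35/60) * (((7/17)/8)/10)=49/16320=0.00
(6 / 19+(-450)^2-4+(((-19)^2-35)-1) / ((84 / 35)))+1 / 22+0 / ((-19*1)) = 508200499 / 2508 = 202631.78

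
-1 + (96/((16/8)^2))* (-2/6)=-9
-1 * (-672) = 672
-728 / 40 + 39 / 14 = -1079 / 70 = -15.41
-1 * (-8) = 8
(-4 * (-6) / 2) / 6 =2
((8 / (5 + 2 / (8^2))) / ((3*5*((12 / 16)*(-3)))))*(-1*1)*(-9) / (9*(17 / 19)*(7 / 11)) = -214016 / 2586465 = -0.08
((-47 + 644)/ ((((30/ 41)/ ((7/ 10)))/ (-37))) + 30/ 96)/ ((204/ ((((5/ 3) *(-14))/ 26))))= 19722731/ 212160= 92.96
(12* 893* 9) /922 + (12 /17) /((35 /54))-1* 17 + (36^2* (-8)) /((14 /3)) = -585077317 /274295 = -2133.02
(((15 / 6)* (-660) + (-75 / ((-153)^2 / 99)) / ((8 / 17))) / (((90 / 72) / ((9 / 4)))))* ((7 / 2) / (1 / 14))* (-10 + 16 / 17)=1524612705 / 1156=1318869.12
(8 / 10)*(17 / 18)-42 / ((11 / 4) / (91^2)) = -62603986 / 495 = -126472.70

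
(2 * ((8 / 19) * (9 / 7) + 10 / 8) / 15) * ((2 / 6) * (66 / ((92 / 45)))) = 31449 / 12236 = 2.57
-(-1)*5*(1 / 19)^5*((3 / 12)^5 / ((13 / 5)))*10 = 125 / 16480914944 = 0.00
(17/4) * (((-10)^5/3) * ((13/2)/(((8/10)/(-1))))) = 1151041.67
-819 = -819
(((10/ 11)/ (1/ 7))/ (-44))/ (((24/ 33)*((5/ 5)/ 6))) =-105/ 88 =-1.19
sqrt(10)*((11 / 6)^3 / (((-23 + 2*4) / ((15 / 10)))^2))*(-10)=-1331*sqrt(10) / 2160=-1.95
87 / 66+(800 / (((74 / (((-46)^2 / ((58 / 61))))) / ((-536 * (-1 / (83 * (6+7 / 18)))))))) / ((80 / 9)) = 5362895735 / 1959298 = 2737.15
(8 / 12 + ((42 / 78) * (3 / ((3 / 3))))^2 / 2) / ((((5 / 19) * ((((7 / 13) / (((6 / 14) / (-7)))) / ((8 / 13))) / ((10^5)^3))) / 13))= -30384800000000000000 / 4459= -6814263287732675.49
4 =4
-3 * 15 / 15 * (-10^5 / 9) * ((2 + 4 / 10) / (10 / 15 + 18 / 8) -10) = -6424000 / 21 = -305904.76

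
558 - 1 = 557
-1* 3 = -3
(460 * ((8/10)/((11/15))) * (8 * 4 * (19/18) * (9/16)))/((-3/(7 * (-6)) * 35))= 41952/11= 3813.82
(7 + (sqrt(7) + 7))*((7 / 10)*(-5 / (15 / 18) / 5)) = -294 / 25- 21*sqrt(7) / 25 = -13.98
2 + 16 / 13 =42 / 13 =3.23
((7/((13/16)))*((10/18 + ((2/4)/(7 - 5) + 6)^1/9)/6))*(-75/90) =-175/117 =-1.50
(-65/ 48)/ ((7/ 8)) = -65/ 42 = -1.55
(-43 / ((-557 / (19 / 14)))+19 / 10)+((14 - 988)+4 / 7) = -18937907 / 19495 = -971.42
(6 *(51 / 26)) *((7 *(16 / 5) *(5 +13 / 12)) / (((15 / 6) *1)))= 208488 / 325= 641.50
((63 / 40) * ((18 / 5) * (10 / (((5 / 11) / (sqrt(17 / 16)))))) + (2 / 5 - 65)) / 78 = -323 / 390 + 2079 * sqrt(17) / 5200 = 0.82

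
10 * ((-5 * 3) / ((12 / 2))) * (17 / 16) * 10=-2125 / 8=-265.62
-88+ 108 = 20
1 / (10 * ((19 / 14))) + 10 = 957 / 95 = 10.07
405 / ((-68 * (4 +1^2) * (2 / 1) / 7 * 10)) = -567 / 1360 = -0.42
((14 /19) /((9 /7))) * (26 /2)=1274 /171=7.45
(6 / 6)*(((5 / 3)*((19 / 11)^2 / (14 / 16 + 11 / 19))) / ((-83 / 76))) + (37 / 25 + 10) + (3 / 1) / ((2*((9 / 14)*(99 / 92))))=15755918047 / 1498164525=10.52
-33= -33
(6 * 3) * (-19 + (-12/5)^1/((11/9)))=-20754/55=-377.35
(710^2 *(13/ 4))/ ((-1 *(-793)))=126025/ 61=2065.98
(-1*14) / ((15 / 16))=-224 / 15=-14.93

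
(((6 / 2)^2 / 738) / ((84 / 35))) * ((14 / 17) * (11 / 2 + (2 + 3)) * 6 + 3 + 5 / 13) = 30535 / 108732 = 0.28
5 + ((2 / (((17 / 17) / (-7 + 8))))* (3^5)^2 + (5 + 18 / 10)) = 590549 / 5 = 118109.80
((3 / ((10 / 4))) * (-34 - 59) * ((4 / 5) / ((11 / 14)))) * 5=-31248 / 55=-568.15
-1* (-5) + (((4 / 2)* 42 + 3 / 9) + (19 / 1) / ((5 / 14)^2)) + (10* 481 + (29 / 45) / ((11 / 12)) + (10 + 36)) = 5095.00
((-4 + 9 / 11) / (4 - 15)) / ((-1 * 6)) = -35 / 726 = -0.05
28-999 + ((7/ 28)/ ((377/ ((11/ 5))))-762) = -1733.00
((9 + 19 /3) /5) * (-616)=-28336 /15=-1889.07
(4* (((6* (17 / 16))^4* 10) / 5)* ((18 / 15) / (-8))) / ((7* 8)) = -20295603 / 573440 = -35.39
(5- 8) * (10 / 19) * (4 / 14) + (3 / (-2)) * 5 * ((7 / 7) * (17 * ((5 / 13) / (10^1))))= -37035 / 6916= -5.35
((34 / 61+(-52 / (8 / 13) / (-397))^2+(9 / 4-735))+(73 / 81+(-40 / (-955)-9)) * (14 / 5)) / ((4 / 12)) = -1122554342023591 / 495801663930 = -2264.12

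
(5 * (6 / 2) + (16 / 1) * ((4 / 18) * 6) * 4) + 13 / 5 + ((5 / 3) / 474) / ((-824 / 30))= 100508099 / 976440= 102.93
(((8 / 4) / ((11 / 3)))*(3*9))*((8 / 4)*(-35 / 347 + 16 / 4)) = 39852 / 347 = 114.85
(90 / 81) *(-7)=-70 / 9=-7.78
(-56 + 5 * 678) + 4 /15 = 50014 /15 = 3334.27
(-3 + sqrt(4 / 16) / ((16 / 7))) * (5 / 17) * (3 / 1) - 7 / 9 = -15823 / 4896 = -3.23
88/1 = 88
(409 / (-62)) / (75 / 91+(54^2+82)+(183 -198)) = -37219 / 16834736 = -0.00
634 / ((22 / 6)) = 1902 / 11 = 172.91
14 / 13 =1.08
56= 56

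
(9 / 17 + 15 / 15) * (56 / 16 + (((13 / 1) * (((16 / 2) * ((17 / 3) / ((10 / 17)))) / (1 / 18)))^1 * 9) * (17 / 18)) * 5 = 19927583 / 17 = 1172210.76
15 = 15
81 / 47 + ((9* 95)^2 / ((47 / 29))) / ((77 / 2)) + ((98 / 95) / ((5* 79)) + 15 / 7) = 1591564765712 / 135802975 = 11719.66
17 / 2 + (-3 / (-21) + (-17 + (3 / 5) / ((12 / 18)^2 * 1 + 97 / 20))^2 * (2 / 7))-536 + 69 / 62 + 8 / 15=-1313261526931 / 2956220295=-444.24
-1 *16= -16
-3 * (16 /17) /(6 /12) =-96 /17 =-5.65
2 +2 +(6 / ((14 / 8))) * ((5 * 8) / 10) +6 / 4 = 269 / 14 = 19.21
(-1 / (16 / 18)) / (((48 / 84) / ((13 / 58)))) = -0.44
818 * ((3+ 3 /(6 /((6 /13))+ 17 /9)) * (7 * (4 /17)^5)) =1257704448 /95130419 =13.22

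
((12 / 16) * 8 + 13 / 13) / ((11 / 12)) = 84 / 11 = 7.64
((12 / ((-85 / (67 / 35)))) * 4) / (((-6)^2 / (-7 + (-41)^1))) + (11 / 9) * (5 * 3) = 176489 / 8925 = 19.77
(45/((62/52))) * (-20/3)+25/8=-61625/248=-248.49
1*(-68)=-68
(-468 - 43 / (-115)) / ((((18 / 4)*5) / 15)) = -107554 / 345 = -311.75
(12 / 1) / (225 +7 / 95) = 570 / 10691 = 0.05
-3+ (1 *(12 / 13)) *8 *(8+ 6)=1305 / 13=100.38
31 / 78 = 0.40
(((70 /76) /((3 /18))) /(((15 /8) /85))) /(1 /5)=23800 /19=1252.63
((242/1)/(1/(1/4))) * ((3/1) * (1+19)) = 3630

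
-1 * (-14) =14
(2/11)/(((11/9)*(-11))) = -18/1331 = -0.01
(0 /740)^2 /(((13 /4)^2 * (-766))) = 0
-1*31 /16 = -31 /16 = -1.94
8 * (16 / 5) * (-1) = -128 / 5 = -25.60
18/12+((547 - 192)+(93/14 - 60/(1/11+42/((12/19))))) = 742958/2051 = 362.24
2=2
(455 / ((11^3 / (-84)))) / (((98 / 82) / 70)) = -1681.89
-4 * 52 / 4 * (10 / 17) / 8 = -65 / 17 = -3.82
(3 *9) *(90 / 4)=1215 / 2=607.50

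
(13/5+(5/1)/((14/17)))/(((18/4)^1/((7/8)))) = 1.69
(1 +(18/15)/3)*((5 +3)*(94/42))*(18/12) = 188/5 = 37.60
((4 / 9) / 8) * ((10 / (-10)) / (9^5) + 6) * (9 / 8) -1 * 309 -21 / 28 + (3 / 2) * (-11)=-307881487 / 944784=-325.88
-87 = -87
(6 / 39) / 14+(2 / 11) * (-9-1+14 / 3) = -2879 / 3003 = -0.96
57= 57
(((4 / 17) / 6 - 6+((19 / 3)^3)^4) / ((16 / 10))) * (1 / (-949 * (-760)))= 1980334398435371 / 548719209792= 3609.01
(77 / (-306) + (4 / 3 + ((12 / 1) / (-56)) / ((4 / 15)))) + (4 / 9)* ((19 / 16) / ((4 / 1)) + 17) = 136499 / 17136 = 7.97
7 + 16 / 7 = 65 / 7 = 9.29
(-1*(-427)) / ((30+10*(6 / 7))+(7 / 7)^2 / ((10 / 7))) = 29890 / 2749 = 10.87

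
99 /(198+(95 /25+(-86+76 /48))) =5940 /7043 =0.84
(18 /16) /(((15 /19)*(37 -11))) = 57 /1040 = 0.05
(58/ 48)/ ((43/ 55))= 1595/ 1032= 1.55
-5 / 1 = -5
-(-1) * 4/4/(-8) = -1/8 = -0.12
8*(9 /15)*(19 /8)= 57 /5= 11.40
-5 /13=-0.38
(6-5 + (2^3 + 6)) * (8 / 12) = 10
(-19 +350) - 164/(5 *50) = 41293/125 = 330.34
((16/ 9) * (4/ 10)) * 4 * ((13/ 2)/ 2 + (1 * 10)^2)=13216/ 45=293.69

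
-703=-703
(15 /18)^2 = 25 /36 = 0.69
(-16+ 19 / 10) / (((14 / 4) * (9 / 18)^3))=-1128 / 35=-32.23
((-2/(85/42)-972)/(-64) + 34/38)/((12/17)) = 103991/4560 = 22.81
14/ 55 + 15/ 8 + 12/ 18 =2.80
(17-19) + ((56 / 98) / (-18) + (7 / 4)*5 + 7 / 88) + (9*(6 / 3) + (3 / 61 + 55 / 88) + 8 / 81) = 9728569 / 380457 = 25.57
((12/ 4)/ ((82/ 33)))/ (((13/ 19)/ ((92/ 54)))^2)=4201318/ 561249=7.49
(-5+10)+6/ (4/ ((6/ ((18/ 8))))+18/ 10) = 75/ 11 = 6.82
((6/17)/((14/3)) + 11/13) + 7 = 12255/1547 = 7.92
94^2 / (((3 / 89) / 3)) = 786404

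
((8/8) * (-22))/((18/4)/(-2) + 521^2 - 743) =-0.00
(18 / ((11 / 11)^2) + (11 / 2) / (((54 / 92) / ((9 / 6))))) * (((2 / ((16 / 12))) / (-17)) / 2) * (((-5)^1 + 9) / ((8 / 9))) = -1731 / 272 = -6.36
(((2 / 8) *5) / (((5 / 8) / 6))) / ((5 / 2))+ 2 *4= 64 / 5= 12.80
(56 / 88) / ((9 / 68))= 4.81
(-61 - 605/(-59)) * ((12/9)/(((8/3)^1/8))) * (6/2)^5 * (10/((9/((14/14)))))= -3233520/59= -54805.42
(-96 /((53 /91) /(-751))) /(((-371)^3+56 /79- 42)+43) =-0.00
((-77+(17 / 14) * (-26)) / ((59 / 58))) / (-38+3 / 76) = 670016 / 238301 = 2.81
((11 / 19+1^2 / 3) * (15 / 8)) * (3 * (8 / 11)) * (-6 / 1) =-22.39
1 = 1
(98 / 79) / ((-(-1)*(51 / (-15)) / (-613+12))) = 294490 / 1343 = 219.28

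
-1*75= -75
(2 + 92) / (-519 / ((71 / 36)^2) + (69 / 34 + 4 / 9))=-144999324 / 202006907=-0.72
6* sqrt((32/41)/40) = 12* sqrt(205)/205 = 0.84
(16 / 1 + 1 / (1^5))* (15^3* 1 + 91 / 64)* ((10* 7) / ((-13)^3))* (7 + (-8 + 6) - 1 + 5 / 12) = -6814429685 / 843648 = -8077.34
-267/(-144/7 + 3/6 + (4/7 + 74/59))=31506/2153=14.63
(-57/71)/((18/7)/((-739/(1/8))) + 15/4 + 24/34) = -0.18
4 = 4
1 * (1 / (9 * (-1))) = -1 / 9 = -0.11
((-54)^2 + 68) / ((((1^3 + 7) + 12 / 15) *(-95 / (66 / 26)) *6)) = -1.51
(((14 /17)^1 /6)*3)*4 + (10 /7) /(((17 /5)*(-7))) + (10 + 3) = 12151 /833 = 14.59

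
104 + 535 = 639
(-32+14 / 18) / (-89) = 281 / 801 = 0.35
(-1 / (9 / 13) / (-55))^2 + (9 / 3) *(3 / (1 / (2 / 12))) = 735413 / 490050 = 1.50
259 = 259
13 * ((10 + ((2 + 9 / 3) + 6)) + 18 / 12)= 585 / 2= 292.50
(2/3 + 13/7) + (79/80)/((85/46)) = 218357/71400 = 3.06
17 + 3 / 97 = 1652 / 97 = 17.03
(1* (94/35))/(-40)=-47/700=-0.07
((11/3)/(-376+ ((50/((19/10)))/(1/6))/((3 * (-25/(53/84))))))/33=-133/451662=-0.00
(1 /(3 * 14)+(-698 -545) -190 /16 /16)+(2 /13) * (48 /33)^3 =-57823898749 /46510464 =-1243.24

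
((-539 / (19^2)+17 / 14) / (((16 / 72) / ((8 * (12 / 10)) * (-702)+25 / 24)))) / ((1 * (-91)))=-3417863433 / 36793120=-92.89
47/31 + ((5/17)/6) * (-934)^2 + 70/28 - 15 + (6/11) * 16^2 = 1491841771/34782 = 42891.20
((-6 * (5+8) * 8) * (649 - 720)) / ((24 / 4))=7384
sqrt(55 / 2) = sqrt(110) / 2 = 5.24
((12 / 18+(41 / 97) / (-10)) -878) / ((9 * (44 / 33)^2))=-2553163 / 46560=-54.84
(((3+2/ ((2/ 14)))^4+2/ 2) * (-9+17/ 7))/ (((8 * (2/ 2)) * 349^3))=-960503/ 595119686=-0.00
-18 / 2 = -9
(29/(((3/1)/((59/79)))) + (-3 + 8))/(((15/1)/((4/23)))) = 11584/81765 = 0.14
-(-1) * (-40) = -40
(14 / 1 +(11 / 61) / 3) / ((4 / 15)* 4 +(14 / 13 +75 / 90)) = 334490 / 70821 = 4.72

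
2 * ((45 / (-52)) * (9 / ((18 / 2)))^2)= -45 / 26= -1.73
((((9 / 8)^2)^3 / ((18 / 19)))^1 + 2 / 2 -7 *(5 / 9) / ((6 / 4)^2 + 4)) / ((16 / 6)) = 0.94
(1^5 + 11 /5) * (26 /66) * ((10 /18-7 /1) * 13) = -156832 /1485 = -105.61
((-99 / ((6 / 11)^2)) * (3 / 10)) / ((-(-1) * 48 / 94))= -62557 / 320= -195.49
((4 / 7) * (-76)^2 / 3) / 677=23104 / 14217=1.63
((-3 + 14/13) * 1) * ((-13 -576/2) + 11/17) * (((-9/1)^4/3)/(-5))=-55834110/221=-252643.03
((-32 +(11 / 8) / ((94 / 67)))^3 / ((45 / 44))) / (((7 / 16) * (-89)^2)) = -139626982734613 / 16579220777280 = -8.42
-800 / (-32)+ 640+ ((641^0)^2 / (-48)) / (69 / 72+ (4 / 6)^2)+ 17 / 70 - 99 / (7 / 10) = 1851631 / 3535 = 523.80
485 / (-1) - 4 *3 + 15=-482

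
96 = 96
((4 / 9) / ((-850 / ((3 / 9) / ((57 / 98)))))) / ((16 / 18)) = -49 / 145350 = -0.00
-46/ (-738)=23/ 369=0.06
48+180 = 228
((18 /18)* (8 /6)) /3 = 4 /9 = 0.44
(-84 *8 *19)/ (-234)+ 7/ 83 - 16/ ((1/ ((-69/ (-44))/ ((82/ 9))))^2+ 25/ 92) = 9205401159719/ 169909582947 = 54.18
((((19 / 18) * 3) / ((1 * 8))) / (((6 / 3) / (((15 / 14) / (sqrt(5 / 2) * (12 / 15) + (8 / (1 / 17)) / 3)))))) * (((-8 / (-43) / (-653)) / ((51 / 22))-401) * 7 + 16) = -1898477231225 / 145304556992 + 1139086338735 * sqrt(10) / 9880709875456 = -12.70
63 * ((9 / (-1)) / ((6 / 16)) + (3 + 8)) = -819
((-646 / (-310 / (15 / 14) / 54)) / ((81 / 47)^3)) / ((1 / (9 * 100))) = 21198.68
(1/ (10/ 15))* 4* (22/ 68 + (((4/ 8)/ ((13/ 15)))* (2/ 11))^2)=697767/ 347633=2.01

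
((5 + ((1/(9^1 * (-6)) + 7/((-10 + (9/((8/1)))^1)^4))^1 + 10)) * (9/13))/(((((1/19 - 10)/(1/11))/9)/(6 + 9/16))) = -1953161830615/348851556768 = -5.60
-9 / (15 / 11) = -33 / 5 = -6.60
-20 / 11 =-1.82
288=288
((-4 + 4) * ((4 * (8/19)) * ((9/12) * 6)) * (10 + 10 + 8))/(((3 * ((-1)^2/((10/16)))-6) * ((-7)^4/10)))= 0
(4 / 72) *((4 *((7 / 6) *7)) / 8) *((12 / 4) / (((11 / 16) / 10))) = 980 / 99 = 9.90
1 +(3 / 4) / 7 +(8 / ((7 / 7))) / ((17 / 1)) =751 / 476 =1.58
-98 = -98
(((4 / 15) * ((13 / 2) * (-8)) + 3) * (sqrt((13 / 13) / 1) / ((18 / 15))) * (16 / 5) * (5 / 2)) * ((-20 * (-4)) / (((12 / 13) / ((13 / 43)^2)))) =-573.86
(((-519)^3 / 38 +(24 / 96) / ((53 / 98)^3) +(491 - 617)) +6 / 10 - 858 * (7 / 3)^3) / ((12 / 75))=-4696902984693565 / 203663736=-23062048.63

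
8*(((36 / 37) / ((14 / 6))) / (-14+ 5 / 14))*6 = -10368 / 7067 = -1.47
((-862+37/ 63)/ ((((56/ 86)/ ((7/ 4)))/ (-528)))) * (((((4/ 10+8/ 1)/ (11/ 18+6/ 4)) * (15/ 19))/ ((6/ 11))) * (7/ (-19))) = -17788781241/ 6859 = -2593494.86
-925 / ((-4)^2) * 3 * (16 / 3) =-925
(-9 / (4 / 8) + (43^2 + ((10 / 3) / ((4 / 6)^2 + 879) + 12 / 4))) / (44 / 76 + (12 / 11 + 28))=606774652 / 9816183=61.81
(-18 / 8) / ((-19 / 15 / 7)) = 945 / 76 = 12.43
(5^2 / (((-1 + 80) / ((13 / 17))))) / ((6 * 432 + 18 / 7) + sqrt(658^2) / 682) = 155155 / 1664123387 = 0.00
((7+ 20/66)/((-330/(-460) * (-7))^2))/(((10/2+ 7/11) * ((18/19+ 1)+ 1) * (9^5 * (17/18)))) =2422291/7749147065814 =0.00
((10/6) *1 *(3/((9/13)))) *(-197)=-12805/9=-1422.78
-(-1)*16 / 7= 16 / 7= 2.29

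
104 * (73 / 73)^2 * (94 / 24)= 1222 / 3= 407.33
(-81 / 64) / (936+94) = -81 / 65920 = -0.00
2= 2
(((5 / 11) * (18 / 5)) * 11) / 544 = 9 / 272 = 0.03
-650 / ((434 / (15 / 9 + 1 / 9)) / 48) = -83200 / 651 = -127.80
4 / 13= 0.31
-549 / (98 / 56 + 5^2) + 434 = 413.48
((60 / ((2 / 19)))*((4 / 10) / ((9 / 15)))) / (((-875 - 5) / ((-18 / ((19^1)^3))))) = 9 / 7942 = 0.00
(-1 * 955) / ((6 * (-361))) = 955 / 2166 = 0.44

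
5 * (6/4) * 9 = 135/2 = 67.50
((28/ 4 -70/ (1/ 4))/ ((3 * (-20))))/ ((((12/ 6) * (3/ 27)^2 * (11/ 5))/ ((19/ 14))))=20007/ 176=113.68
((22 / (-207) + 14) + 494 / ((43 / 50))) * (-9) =-5236568 / 989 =-5294.81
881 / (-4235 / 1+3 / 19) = -16739 / 80462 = -0.21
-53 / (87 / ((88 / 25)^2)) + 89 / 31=-7884017 / 1685625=-4.68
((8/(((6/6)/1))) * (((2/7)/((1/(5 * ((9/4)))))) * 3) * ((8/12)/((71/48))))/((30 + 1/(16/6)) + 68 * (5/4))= 138240/458731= 0.30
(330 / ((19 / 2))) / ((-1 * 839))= -660 / 15941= -0.04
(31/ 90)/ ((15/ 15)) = 31/ 90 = 0.34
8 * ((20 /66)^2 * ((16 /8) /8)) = 200 /1089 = 0.18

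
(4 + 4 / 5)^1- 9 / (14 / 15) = -339 / 70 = -4.84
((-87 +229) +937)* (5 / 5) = 1079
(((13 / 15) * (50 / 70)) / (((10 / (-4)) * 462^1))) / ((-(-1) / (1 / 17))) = -13 / 412335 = -0.00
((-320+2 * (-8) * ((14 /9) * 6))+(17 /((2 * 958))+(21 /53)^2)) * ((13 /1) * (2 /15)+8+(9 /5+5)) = -93932973830 /12109599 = -7756.90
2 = 2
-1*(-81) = 81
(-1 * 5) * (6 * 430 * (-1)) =12900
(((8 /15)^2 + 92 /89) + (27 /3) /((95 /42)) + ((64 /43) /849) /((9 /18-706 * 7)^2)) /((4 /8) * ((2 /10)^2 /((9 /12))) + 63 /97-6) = -232363809086654801078 /233537192181547645083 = -0.99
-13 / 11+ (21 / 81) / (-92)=-1.18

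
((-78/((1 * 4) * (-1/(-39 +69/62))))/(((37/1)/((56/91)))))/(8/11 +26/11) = -77517/19499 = -3.98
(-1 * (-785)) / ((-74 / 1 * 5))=-157 / 74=-2.12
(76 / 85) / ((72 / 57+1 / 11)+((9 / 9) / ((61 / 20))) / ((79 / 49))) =76544996 / 133330745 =0.57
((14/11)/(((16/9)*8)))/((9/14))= 49/352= 0.14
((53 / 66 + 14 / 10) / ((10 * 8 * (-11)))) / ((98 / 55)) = -727 / 517440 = -0.00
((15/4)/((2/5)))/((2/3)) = 225/16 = 14.06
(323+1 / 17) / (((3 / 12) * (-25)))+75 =9907 / 425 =23.31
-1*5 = -5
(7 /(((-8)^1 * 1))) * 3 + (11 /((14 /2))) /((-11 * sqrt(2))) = -21 /8-sqrt(2) /14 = -2.73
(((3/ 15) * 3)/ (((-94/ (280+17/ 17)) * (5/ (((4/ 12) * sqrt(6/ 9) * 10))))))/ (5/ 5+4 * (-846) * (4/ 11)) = 3091 * sqrt(6)/ 9535125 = 0.00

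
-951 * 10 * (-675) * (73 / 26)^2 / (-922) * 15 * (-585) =11545261846875 / 23972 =481614460.49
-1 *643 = -643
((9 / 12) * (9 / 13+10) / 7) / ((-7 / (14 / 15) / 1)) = -0.15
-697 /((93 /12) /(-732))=65832.77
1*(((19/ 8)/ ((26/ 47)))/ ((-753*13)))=-893/ 2036112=-0.00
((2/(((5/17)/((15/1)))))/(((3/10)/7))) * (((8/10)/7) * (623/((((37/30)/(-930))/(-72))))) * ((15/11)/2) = 6272786476.66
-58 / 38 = -29 / 19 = -1.53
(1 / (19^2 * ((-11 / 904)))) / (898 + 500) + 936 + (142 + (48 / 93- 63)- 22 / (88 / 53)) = 344970319801 / 344190396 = 1002.27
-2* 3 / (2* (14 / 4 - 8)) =2 / 3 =0.67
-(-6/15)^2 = -0.16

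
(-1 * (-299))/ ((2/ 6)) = 897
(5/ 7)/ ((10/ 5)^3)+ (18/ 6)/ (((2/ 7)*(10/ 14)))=14.79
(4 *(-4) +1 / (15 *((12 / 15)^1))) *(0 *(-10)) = 0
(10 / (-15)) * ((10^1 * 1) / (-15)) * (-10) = -4.44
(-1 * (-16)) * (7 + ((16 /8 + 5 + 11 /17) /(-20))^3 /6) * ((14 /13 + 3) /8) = 87374263 /1532856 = 57.00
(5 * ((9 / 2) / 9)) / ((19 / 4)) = 10 / 19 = 0.53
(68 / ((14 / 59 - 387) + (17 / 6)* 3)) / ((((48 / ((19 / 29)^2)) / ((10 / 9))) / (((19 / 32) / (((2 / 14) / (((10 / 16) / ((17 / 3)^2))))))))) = -14163835 / 98019316992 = -0.00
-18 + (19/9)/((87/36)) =-1490/87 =-17.13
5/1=5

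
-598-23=-621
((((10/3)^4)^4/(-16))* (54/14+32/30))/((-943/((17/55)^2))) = 67915000000000000/9376996375593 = 7242.72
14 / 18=7 / 9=0.78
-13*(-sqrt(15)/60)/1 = 13*sqrt(15)/60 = 0.84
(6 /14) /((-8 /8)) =-3 /7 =-0.43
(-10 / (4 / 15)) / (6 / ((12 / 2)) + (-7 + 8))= -75 / 4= -18.75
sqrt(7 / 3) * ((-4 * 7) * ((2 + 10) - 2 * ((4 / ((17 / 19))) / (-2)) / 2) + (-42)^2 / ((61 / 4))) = -293384 * sqrt(21) / 3111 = -432.16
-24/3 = -8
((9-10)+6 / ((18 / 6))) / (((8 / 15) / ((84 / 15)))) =21 / 2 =10.50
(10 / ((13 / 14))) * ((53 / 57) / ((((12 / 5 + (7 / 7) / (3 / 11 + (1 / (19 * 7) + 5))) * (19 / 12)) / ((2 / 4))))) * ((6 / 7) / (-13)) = -98262000 / 1220363027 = -0.08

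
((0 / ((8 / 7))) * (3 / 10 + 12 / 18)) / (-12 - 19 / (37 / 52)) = 0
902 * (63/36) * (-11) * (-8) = 138908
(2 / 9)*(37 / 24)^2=1369 / 2592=0.53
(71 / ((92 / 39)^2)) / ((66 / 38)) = 683943 / 93104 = 7.35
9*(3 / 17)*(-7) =-189 / 17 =-11.12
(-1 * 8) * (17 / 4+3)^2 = -841 / 2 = -420.50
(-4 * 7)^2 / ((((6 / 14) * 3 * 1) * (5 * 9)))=5488 / 405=13.55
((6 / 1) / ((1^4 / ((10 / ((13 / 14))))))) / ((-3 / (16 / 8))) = -43.08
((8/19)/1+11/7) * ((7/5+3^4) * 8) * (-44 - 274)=-55550784/133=-417675.07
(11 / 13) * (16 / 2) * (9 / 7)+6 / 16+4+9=16073 / 728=22.08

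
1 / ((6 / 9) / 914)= 1371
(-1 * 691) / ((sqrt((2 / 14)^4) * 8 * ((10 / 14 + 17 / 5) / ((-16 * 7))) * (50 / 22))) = 18250001 / 360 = 50694.45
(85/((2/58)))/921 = 2.68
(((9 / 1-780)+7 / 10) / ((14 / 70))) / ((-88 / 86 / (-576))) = -23848488 / 11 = -2168044.36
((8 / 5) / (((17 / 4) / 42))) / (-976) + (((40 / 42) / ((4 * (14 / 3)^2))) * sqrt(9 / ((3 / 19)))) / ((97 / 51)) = -84 / 5185 + 765 * sqrt(57) / 133084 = 0.03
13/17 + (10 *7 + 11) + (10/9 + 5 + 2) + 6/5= 69673/765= 91.08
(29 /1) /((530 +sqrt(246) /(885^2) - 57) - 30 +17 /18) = 31590732608763750 /483604490951399641 - 90854100 *sqrt(246) /483604490951399641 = 0.07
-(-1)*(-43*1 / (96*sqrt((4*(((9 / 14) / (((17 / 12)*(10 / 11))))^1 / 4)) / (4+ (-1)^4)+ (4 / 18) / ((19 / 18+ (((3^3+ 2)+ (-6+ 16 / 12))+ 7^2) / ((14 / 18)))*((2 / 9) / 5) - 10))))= -6665*sqrt(2316097) / 5605344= -1.81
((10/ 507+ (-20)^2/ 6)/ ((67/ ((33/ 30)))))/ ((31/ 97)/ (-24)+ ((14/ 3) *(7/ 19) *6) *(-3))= -548344104/ 15506316319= -0.04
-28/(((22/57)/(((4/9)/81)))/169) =-179816/2673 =-67.27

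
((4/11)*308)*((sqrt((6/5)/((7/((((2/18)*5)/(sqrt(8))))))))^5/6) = 2*2^(3/4)*sqrt(21)/3969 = 0.00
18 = 18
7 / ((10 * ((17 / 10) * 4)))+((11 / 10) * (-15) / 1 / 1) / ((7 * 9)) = -227 / 1428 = -0.16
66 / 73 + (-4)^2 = 1234 / 73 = 16.90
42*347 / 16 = 7287 / 8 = 910.88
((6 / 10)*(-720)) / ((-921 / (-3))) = -432 / 307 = -1.41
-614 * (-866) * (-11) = -5848964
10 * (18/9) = 20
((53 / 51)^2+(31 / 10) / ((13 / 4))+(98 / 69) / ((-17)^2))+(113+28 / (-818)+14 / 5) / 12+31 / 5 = 113782401013 / 6361577820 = 17.89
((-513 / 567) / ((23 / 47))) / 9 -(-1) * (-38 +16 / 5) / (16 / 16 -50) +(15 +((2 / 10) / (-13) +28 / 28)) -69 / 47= 1396389481 / 92960595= 15.02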